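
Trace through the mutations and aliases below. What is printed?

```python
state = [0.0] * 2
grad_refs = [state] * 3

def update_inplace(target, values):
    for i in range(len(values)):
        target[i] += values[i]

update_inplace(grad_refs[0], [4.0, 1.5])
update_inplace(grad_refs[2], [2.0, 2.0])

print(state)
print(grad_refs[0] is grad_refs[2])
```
[6.0, 3.5]
True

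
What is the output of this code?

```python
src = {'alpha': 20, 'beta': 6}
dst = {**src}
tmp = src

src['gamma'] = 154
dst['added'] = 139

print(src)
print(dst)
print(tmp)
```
{'alpha': 20, 'beta': 6, 'gamma': 154}
{'alpha': 20, 'beta': 6, 'added': 139}
{'alpha': 20, 'beta': 6, 'gamma': 154}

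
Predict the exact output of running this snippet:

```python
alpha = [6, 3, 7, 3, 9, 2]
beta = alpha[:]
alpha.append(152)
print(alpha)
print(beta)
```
[6, 3, 7, 3, 9, 2, 152]
[6, 3, 7, 3, 9, 2]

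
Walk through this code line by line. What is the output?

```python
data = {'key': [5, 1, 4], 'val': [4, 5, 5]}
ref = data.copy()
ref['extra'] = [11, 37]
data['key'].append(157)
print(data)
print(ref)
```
{'key': [5, 1, 4, 157], 'val': [4, 5, 5]}
{'key': [5, 1, 4, 157], 'val': [4, 5, 5], 'extra': [11, 37]}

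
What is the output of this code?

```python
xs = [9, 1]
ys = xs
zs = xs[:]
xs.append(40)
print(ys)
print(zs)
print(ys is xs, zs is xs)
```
[9, 1, 40]
[9, 1]
True False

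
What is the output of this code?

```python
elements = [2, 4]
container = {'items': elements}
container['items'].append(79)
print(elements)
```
[2, 4, 79]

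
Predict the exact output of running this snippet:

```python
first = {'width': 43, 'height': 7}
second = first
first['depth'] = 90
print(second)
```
{'width': 43, 'height': 7, 'depth': 90}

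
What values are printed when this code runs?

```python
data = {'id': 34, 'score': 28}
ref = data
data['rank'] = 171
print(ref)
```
{'id': 34, 'score': 28, 'rank': 171}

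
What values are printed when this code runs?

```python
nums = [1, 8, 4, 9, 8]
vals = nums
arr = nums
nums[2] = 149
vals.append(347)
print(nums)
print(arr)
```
[1, 8, 149, 9, 8, 347]
[1, 8, 149, 9, 8, 347]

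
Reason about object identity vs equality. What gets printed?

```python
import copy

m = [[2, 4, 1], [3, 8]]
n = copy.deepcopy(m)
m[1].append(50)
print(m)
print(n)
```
[[2, 4, 1], [3, 8, 50]]
[[2, 4, 1], [3, 8]]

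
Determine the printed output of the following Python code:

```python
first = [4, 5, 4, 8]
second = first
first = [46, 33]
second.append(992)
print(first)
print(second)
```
[46, 33]
[4, 5, 4, 8, 992]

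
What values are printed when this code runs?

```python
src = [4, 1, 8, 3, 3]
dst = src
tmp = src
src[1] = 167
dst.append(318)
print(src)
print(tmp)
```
[4, 167, 8, 3, 3, 318]
[4, 167, 8, 3, 3, 318]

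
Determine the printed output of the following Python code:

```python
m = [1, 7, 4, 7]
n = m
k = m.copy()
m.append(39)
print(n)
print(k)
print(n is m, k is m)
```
[1, 7, 4, 7, 39]
[1, 7, 4, 7]
True False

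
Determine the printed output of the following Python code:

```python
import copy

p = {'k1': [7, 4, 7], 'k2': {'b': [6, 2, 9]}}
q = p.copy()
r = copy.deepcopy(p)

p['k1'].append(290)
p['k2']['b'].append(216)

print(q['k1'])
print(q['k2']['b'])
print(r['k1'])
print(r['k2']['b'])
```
[7, 4, 7, 290]
[6, 2, 9, 216]
[7, 4, 7]
[6, 2, 9]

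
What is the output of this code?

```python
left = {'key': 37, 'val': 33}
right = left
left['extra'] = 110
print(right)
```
{'key': 37, 'val': 33, 'extra': 110}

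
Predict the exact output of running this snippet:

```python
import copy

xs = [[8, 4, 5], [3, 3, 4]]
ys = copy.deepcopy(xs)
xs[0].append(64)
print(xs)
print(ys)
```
[[8, 4, 5, 64], [3, 3, 4]]
[[8, 4, 5], [3, 3, 4]]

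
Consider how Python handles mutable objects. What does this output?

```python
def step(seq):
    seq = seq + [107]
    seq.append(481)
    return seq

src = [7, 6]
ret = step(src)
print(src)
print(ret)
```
[7, 6]
[7, 6, 107, 481]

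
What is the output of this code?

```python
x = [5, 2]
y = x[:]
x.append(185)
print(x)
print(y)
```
[5, 2, 185]
[5, 2]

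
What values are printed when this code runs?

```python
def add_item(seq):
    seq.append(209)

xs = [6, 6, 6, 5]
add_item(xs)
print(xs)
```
[6, 6, 6, 5, 209]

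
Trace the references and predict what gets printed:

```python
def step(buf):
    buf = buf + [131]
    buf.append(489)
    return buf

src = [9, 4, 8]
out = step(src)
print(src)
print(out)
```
[9, 4, 8]
[9, 4, 8, 131, 489]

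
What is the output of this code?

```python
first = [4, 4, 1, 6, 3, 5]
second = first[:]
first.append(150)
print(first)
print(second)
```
[4, 4, 1, 6, 3, 5, 150]
[4, 4, 1, 6, 3, 5]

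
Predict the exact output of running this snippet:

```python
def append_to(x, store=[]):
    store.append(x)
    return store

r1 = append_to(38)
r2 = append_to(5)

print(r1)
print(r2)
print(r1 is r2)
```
[38, 5]
[38, 5]
True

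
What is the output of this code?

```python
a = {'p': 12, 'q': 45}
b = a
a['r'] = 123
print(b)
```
{'p': 12, 'q': 45, 'r': 123}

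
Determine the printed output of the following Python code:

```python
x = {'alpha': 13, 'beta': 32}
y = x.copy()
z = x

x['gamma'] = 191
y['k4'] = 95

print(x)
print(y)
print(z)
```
{'alpha': 13, 'beta': 32, 'gamma': 191}
{'alpha': 13, 'beta': 32, 'k4': 95}
{'alpha': 13, 'beta': 32, 'gamma': 191}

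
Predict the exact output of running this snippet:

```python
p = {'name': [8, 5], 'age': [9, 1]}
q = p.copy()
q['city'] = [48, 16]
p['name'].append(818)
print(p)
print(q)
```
{'name': [8, 5, 818], 'age': [9, 1]}
{'name': [8, 5, 818], 'age': [9, 1], 'city': [48, 16]}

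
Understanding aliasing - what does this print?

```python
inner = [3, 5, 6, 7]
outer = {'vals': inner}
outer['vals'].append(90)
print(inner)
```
[3, 5, 6, 7, 90]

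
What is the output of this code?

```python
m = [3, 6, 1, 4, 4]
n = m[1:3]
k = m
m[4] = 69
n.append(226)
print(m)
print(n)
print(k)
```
[3, 6, 1, 4, 69]
[6, 1, 226]
[3, 6, 1, 4, 69]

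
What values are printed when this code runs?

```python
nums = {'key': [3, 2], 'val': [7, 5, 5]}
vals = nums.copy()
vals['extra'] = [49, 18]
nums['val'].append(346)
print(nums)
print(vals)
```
{'key': [3, 2], 'val': [7, 5, 5, 346]}
{'key': [3, 2], 'val': [7, 5, 5, 346], 'extra': [49, 18]}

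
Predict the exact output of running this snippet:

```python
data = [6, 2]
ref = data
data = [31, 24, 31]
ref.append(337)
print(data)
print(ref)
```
[31, 24, 31]
[6, 2, 337]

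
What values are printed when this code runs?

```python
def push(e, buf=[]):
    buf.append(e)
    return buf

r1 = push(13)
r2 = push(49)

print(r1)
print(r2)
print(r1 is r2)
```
[13, 49]
[13, 49]
True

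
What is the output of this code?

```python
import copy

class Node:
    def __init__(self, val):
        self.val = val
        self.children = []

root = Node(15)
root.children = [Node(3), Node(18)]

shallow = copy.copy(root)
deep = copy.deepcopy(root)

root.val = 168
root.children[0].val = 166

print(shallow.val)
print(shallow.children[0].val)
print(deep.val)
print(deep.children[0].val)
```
15
166
15
3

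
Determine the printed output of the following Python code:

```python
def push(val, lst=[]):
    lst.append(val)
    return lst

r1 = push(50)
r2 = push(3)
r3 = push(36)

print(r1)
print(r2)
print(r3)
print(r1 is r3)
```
[50, 3, 36]
[50, 3, 36]
[50, 3, 36]
True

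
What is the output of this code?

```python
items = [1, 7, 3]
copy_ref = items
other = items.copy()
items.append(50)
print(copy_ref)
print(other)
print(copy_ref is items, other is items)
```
[1, 7, 3, 50]
[1, 7, 3]
True False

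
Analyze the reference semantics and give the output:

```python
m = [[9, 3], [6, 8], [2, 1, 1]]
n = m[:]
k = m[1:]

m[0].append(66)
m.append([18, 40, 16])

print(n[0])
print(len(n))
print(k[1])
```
[9, 3, 66]
3
[2, 1, 1]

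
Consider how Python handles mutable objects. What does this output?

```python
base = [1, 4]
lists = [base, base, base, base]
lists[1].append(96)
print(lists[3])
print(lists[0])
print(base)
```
[1, 4, 96]
[1, 4, 96]
[1, 4, 96]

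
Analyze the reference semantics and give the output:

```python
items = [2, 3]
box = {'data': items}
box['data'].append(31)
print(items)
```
[2, 3, 31]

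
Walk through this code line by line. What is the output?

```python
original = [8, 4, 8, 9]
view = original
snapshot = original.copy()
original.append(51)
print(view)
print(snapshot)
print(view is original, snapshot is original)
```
[8, 4, 8, 9, 51]
[8, 4, 8, 9]
True False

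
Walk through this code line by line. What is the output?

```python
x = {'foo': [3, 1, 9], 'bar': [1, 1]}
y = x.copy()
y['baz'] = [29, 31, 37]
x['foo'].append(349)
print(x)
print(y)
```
{'foo': [3, 1, 9, 349], 'bar': [1, 1]}
{'foo': [3, 1, 9, 349], 'bar': [1, 1], 'baz': [29, 31, 37]}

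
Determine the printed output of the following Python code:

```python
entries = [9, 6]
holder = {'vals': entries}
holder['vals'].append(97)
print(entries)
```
[9, 6, 97]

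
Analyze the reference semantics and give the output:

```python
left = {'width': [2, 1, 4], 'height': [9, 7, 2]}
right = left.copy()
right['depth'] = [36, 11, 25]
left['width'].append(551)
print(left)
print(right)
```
{'width': [2, 1, 4, 551], 'height': [9, 7, 2]}
{'width': [2, 1, 4, 551], 'height': [9, 7, 2], 'depth': [36, 11, 25]}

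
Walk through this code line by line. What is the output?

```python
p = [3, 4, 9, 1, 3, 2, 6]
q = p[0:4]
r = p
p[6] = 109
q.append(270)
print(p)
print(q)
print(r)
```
[3, 4, 9, 1, 3, 2, 109]
[3, 4, 9, 1, 270]
[3, 4, 9, 1, 3, 2, 109]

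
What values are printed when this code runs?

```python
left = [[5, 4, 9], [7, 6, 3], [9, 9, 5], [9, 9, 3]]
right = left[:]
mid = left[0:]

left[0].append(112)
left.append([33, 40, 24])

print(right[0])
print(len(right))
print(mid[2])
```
[5, 4, 9, 112]
4
[9, 9, 5]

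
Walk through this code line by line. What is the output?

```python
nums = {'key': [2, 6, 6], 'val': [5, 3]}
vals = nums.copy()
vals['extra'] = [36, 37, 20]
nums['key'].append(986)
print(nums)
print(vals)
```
{'key': [2, 6, 6, 986], 'val': [5, 3]}
{'key': [2, 6, 6, 986], 'val': [5, 3], 'extra': [36, 37, 20]}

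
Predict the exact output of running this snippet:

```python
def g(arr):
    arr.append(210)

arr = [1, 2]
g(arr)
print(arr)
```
[1, 2, 210]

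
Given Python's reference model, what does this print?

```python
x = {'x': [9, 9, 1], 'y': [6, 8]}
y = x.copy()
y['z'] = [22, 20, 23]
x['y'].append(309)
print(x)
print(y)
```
{'x': [9, 9, 1], 'y': [6, 8, 309]}
{'x': [9, 9, 1], 'y': [6, 8, 309], 'z': [22, 20, 23]}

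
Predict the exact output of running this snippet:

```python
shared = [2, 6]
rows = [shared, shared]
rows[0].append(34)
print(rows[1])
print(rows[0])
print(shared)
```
[2, 6, 34]
[2, 6, 34]
[2, 6, 34]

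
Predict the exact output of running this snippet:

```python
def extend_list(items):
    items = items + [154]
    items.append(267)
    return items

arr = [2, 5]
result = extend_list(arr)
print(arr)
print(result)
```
[2, 5]
[2, 5, 154, 267]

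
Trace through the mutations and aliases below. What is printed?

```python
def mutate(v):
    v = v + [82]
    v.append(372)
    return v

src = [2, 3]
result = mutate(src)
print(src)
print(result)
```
[2, 3]
[2, 3, 82, 372]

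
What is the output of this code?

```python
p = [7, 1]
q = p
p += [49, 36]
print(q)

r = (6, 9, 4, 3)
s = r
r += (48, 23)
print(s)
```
[7, 1, 49, 36]
(6, 9, 4, 3)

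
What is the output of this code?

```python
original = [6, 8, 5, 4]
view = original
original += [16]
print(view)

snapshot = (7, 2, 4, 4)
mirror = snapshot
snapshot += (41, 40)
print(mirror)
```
[6, 8, 5, 4, 16]
(7, 2, 4, 4)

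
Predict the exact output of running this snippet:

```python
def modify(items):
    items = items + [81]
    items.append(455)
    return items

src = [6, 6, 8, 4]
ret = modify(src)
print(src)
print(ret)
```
[6, 6, 8, 4]
[6, 6, 8, 4, 81, 455]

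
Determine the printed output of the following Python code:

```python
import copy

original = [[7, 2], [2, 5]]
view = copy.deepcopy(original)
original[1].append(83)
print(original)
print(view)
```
[[7, 2], [2, 5, 83]]
[[7, 2], [2, 5]]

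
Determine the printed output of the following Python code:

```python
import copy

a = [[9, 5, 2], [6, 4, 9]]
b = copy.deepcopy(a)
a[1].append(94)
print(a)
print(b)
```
[[9, 5, 2], [6, 4, 9, 94]]
[[9, 5, 2], [6, 4, 9]]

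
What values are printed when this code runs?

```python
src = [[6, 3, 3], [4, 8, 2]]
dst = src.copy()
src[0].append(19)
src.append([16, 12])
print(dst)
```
[[6, 3, 3, 19], [4, 8, 2]]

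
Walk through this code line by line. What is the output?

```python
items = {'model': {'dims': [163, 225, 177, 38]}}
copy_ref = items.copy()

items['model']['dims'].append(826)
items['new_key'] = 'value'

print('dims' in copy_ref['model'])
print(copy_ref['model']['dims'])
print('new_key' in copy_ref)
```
True
[163, 225, 177, 38, 826]
False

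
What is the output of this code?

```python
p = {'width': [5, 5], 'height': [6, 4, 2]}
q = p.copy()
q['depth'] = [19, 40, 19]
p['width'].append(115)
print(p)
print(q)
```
{'width': [5, 5, 115], 'height': [6, 4, 2]}
{'width': [5, 5, 115], 'height': [6, 4, 2], 'depth': [19, 40, 19]}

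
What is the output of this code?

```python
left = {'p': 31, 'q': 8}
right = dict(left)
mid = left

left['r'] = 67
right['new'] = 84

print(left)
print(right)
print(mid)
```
{'p': 31, 'q': 8, 'r': 67}
{'p': 31, 'q': 8, 'new': 84}
{'p': 31, 'q': 8, 'r': 67}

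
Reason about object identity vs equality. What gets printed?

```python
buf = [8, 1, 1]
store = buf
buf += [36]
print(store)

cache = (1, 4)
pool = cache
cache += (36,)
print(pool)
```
[8, 1, 1, 36]
(1, 4)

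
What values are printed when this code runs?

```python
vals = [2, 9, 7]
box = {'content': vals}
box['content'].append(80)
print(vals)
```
[2, 9, 7, 80]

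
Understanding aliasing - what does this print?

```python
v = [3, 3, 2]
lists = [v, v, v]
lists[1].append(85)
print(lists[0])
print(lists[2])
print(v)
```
[3, 3, 2, 85]
[3, 3, 2, 85]
[3, 3, 2, 85]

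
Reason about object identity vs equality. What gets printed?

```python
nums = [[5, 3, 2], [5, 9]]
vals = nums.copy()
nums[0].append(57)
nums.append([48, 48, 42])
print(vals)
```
[[5, 3, 2, 57], [5, 9]]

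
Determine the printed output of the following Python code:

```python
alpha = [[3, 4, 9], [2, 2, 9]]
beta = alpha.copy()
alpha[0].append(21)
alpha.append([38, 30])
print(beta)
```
[[3, 4, 9, 21], [2, 2, 9]]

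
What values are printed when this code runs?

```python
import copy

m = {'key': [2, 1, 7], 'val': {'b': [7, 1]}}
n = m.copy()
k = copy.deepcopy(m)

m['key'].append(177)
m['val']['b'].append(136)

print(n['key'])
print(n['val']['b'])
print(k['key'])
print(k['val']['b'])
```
[2, 1, 7, 177]
[7, 1, 136]
[2, 1, 7]
[7, 1]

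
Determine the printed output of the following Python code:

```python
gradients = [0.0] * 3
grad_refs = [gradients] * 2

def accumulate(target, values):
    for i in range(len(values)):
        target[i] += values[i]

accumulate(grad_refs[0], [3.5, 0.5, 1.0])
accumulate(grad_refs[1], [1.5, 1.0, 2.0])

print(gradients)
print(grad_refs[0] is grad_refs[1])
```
[5.0, 1.5, 3.0]
True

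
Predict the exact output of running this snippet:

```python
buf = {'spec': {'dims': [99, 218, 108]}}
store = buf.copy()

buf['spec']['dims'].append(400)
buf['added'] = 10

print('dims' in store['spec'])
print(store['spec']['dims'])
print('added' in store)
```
True
[99, 218, 108, 400]
False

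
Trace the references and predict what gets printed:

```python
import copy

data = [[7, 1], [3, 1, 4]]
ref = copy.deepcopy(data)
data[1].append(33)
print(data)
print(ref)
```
[[7, 1], [3, 1, 4, 33]]
[[7, 1], [3, 1, 4]]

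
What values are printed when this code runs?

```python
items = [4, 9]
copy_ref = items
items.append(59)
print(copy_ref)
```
[4, 9, 59]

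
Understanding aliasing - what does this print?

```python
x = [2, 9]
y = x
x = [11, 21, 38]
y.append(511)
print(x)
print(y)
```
[11, 21, 38]
[2, 9, 511]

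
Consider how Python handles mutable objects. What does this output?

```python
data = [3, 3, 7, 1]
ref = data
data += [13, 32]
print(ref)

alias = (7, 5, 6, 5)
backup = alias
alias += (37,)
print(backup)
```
[3, 3, 7, 1, 13, 32]
(7, 5, 6, 5)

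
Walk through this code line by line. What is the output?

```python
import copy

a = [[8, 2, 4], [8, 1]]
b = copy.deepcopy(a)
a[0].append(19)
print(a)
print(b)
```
[[8, 2, 4, 19], [8, 1]]
[[8, 2, 4], [8, 1]]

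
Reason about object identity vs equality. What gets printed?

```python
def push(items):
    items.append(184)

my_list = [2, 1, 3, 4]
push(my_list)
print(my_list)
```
[2, 1, 3, 4, 184]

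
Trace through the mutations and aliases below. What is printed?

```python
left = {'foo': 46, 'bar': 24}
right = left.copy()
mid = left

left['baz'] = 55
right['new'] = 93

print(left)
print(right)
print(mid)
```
{'foo': 46, 'bar': 24, 'baz': 55}
{'foo': 46, 'bar': 24, 'new': 93}
{'foo': 46, 'bar': 24, 'baz': 55}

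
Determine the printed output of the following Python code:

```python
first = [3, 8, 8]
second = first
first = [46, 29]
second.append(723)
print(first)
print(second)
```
[46, 29]
[3, 8, 8, 723]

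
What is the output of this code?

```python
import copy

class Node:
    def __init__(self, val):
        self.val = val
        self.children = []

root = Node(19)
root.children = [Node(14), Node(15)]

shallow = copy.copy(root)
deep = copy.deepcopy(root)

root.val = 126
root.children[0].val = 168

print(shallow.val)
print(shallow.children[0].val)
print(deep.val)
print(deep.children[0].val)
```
19
168
19
14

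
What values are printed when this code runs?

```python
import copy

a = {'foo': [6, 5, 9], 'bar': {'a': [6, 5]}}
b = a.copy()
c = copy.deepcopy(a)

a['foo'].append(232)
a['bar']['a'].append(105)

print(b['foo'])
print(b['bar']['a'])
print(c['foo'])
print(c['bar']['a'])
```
[6, 5, 9, 232]
[6, 5, 105]
[6, 5, 9]
[6, 5]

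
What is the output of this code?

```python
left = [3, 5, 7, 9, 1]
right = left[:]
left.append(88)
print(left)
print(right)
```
[3, 5, 7, 9, 1, 88]
[3, 5, 7, 9, 1]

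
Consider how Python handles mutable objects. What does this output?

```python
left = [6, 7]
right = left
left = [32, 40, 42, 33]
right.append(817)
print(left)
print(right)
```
[32, 40, 42, 33]
[6, 7, 817]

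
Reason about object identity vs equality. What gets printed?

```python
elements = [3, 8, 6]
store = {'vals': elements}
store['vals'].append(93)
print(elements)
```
[3, 8, 6, 93]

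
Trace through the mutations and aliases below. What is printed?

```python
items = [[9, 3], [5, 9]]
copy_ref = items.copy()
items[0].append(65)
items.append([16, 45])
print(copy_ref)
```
[[9, 3, 65], [5, 9]]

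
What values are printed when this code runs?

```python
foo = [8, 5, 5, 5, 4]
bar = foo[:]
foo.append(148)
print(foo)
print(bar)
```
[8, 5, 5, 5, 4, 148]
[8, 5, 5, 5, 4]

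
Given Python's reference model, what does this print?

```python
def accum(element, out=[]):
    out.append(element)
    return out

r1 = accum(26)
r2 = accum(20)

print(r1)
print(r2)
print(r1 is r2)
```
[26, 20]
[26, 20]
True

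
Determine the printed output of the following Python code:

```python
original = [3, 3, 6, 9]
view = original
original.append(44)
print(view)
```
[3, 3, 6, 9, 44]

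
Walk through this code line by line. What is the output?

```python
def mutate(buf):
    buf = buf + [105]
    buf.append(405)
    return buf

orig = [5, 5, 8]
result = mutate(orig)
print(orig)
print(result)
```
[5, 5, 8]
[5, 5, 8, 105, 405]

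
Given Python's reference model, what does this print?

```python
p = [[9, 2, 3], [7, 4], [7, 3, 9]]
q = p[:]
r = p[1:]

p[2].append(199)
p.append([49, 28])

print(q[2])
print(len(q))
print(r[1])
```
[7, 3, 9, 199]
3
[7, 3, 9, 199]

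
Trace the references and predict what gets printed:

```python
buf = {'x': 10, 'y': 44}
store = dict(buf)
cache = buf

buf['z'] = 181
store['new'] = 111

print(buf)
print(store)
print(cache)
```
{'x': 10, 'y': 44, 'z': 181}
{'x': 10, 'y': 44, 'new': 111}
{'x': 10, 'y': 44, 'z': 181}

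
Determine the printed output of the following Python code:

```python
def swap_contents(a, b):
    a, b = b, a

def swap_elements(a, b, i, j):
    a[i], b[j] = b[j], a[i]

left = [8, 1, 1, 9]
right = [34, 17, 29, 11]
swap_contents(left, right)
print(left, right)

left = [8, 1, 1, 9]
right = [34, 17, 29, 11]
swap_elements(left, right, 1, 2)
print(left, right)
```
[8, 1, 1, 9] [34, 17, 29, 11]
[8, 29, 1, 9] [34, 17, 1, 11]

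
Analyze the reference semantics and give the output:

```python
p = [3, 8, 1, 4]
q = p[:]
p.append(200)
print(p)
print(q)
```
[3, 8, 1, 4, 200]
[3, 8, 1, 4]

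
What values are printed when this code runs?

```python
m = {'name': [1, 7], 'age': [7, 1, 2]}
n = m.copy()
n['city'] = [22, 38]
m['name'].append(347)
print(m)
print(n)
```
{'name': [1, 7, 347], 'age': [7, 1, 2]}
{'name': [1, 7, 347], 'age': [7, 1, 2], 'city': [22, 38]}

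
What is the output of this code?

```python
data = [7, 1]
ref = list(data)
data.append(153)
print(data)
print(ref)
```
[7, 1, 153]
[7, 1]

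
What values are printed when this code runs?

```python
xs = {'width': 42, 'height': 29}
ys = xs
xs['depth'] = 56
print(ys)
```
{'width': 42, 'height': 29, 'depth': 56}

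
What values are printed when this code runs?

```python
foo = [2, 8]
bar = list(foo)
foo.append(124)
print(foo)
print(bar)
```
[2, 8, 124]
[2, 8]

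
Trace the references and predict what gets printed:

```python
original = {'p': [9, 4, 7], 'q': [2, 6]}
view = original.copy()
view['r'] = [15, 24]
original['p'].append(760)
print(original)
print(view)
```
{'p': [9, 4, 7, 760], 'q': [2, 6]}
{'p': [9, 4, 7, 760], 'q': [2, 6], 'r': [15, 24]}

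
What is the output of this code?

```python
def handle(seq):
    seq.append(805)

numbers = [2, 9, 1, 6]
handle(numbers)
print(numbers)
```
[2, 9, 1, 6, 805]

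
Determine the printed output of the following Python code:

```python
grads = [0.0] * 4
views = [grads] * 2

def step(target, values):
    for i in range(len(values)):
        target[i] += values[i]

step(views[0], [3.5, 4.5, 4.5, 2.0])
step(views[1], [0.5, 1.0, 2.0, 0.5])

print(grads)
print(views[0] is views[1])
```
[4.0, 5.5, 6.5, 2.5]
True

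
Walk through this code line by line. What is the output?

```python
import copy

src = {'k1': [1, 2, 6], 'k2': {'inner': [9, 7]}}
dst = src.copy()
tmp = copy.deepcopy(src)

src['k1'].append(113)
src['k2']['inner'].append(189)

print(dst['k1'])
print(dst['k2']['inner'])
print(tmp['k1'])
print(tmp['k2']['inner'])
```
[1, 2, 6, 113]
[9, 7, 189]
[1, 2, 6]
[9, 7]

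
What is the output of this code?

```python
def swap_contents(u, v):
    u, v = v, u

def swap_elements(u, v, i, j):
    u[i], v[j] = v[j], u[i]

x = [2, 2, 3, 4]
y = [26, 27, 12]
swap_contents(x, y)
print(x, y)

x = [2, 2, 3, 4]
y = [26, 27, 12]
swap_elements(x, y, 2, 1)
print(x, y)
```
[2, 2, 3, 4] [26, 27, 12]
[2, 2, 27, 4] [26, 3, 12]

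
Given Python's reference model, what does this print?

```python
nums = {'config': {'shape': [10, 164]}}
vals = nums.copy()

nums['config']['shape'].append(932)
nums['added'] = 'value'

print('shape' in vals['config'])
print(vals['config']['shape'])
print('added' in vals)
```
True
[10, 164, 932]
False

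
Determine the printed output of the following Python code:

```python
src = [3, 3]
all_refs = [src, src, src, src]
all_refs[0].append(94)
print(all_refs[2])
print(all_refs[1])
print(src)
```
[3, 3, 94]
[3, 3, 94]
[3, 3, 94]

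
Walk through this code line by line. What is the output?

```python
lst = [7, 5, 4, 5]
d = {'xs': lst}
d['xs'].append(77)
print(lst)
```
[7, 5, 4, 5, 77]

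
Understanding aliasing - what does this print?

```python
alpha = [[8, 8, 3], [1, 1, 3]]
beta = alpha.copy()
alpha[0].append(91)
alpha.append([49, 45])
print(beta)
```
[[8, 8, 3, 91], [1, 1, 3]]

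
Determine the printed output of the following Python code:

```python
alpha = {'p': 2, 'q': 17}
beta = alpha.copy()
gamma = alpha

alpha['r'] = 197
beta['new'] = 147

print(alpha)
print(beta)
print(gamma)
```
{'p': 2, 'q': 17, 'r': 197}
{'p': 2, 'q': 17, 'new': 147}
{'p': 2, 'q': 17, 'r': 197}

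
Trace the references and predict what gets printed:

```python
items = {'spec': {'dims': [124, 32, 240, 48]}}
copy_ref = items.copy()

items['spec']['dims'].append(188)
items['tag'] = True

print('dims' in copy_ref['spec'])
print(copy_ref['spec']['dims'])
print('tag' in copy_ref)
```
True
[124, 32, 240, 48, 188]
False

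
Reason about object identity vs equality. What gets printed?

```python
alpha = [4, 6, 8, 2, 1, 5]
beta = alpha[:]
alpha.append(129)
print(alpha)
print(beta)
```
[4, 6, 8, 2, 1, 5, 129]
[4, 6, 8, 2, 1, 5]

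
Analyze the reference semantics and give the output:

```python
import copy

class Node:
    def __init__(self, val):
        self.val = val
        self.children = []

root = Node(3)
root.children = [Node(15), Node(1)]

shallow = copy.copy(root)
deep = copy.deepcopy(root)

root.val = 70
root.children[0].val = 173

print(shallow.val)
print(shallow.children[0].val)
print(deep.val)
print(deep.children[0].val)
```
3
173
3
15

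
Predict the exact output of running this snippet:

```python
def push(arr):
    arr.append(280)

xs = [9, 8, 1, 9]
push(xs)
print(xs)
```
[9, 8, 1, 9, 280]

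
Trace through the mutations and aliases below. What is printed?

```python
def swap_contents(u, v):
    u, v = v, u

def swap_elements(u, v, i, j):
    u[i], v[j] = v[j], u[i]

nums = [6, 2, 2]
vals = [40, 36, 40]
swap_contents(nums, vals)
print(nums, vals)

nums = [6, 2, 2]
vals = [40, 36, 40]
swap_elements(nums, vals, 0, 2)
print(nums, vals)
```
[6, 2, 2] [40, 36, 40]
[40, 2, 2] [40, 36, 6]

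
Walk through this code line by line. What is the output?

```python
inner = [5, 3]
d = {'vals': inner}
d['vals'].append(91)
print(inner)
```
[5, 3, 91]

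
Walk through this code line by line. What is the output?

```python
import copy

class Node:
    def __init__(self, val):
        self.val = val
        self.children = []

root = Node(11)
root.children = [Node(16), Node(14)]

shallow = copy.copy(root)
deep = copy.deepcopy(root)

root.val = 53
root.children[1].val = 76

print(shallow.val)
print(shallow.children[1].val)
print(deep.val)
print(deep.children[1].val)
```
11
76
11
14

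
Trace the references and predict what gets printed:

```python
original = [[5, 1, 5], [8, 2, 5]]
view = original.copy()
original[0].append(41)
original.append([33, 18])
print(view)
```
[[5, 1, 5, 41], [8, 2, 5]]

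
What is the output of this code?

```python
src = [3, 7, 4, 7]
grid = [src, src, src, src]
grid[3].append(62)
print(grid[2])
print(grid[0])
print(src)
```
[3, 7, 4, 7, 62]
[3, 7, 4, 7, 62]
[3, 7, 4, 7, 62]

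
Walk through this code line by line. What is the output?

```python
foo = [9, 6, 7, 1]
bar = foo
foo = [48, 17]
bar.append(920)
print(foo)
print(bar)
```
[48, 17]
[9, 6, 7, 1, 920]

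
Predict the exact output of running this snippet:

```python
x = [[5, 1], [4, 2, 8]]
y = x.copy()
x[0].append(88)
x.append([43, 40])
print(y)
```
[[5, 1, 88], [4, 2, 8]]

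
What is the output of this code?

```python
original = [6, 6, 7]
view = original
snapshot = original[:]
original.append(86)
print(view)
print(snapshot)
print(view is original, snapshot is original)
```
[6, 6, 7, 86]
[6, 6, 7]
True False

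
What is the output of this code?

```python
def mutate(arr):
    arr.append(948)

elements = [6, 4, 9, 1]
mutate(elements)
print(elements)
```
[6, 4, 9, 1, 948]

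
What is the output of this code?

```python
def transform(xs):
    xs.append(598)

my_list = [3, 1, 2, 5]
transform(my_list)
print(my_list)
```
[3, 1, 2, 5, 598]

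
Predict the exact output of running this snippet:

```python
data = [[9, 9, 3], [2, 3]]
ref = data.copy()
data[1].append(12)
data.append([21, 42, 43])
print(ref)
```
[[9, 9, 3], [2, 3, 12]]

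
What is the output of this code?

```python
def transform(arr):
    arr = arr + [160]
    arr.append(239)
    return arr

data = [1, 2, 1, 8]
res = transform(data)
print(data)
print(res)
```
[1, 2, 1, 8]
[1, 2, 1, 8, 160, 239]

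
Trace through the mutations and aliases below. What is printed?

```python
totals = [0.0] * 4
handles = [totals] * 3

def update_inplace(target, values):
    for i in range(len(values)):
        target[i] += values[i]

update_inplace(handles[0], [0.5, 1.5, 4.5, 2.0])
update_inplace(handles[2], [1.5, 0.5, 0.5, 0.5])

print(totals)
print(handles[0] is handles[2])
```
[2.0, 2.0, 5.0, 2.5]
True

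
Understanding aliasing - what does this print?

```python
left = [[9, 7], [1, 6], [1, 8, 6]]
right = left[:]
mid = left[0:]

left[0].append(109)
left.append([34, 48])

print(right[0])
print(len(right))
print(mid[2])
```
[9, 7, 109]
3
[1, 8, 6]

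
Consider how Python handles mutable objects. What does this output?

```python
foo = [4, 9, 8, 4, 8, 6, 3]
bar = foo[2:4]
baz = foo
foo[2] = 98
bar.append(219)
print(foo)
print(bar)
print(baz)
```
[4, 9, 98, 4, 8, 6, 3]
[8, 4, 219]
[4, 9, 98, 4, 8, 6, 3]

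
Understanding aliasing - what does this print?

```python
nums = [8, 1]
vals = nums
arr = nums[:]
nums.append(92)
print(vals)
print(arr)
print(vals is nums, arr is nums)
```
[8, 1, 92]
[8, 1]
True False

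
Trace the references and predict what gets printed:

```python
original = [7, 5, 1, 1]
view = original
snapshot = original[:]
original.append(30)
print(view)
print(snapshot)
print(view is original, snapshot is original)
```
[7, 5, 1, 1, 30]
[7, 5, 1, 1]
True False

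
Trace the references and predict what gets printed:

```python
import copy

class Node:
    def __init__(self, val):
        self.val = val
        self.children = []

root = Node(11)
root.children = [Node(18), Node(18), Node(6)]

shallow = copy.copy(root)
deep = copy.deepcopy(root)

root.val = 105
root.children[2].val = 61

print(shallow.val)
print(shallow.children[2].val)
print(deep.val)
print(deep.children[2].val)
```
11
61
11
6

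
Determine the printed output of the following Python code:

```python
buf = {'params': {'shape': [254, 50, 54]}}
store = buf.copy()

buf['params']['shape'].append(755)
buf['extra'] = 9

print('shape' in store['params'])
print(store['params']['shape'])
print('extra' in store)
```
True
[254, 50, 54, 755]
False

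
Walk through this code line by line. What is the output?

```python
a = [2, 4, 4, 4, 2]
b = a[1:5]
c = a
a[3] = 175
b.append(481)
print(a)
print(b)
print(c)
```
[2, 4, 4, 175, 2]
[4, 4, 4, 2, 481]
[2, 4, 4, 175, 2]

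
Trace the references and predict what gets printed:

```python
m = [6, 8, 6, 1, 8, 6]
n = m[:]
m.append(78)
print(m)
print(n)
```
[6, 8, 6, 1, 8, 6, 78]
[6, 8, 6, 1, 8, 6]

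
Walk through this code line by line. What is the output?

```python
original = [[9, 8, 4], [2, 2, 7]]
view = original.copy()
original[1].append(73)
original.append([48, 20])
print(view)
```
[[9, 8, 4], [2, 2, 7, 73]]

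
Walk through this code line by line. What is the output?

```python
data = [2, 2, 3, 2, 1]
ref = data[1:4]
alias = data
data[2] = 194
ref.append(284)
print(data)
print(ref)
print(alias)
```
[2, 2, 194, 2, 1]
[2, 3, 2, 284]
[2, 2, 194, 2, 1]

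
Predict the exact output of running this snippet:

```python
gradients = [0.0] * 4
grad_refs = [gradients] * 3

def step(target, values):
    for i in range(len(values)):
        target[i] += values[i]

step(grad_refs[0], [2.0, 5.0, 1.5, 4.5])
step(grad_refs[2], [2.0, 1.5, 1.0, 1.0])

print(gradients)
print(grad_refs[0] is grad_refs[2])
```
[4.0, 6.5, 2.5, 5.5]
True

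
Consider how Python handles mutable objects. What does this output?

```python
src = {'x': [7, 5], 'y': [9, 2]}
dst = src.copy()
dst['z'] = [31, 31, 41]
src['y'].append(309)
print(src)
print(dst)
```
{'x': [7, 5], 'y': [9, 2, 309]}
{'x': [7, 5], 'y': [9, 2, 309], 'z': [31, 31, 41]}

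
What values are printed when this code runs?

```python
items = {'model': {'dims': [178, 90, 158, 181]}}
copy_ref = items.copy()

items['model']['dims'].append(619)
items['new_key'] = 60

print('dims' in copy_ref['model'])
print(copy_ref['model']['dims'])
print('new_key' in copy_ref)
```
True
[178, 90, 158, 181, 619]
False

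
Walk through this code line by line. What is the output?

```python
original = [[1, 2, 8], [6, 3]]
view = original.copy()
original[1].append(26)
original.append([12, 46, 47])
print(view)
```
[[1, 2, 8], [6, 3, 26]]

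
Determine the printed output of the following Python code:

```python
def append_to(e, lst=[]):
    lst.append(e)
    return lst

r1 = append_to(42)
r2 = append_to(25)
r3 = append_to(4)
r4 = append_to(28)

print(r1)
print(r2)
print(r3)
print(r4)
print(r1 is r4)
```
[42, 25, 4, 28]
[42, 25, 4, 28]
[42, 25, 4, 28]
[42, 25, 4, 28]
True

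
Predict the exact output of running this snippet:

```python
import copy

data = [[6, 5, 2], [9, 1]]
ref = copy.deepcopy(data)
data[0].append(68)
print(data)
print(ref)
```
[[6, 5, 2, 68], [9, 1]]
[[6, 5, 2], [9, 1]]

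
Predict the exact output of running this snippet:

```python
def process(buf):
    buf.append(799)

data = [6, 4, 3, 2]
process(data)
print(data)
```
[6, 4, 3, 2, 799]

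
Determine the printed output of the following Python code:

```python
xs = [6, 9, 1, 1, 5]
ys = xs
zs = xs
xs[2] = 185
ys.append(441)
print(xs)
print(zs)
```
[6, 9, 185, 1, 5, 441]
[6, 9, 185, 1, 5, 441]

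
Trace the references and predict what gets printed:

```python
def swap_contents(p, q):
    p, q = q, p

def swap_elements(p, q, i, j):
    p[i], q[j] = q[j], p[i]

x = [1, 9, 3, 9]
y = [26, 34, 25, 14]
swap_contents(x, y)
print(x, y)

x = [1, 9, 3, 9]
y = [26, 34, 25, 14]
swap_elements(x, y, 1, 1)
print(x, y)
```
[1, 9, 3, 9] [26, 34, 25, 14]
[1, 34, 3, 9] [26, 9, 25, 14]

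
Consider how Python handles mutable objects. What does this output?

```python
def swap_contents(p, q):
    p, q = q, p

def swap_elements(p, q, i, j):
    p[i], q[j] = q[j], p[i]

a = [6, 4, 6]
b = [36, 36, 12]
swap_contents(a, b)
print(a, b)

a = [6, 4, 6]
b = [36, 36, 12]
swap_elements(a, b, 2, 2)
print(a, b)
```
[6, 4, 6] [36, 36, 12]
[6, 4, 12] [36, 36, 6]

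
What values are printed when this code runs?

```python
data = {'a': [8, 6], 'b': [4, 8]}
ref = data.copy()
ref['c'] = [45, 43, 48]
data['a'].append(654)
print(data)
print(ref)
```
{'a': [8, 6, 654], 'b': [4, 8]}
{'a': [8, 6, 654], 'b': [4, 8], 'c': [45, 43, 48]}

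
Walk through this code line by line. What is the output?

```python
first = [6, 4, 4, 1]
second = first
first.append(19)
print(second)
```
[6, 4, 4, 1, 19]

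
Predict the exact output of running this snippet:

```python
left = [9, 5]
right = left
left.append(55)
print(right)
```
[9, 5, 55]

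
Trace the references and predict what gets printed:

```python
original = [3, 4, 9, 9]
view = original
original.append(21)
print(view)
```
[3, 4, 9, 9, 21]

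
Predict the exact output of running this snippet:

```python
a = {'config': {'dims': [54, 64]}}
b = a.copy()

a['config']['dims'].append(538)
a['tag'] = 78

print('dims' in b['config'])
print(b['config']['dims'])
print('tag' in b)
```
True
[54, 64, 538]
False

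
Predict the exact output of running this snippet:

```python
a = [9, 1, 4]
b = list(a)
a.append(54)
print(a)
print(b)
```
[9, 1, 4, 54]
[9, 1, 4]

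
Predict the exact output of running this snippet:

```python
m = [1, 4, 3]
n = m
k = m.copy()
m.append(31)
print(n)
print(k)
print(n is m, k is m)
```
[1, 4, 3, 31]
[1, 4, 3]
True False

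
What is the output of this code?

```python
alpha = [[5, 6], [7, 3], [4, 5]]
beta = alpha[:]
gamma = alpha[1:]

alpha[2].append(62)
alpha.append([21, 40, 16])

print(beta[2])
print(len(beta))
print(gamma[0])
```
[4, 5, 62]
3
[7, 3]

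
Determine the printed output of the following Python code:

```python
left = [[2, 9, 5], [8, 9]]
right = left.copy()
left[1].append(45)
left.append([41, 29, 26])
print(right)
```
[[2, 9, 5], [8, 9, 45]]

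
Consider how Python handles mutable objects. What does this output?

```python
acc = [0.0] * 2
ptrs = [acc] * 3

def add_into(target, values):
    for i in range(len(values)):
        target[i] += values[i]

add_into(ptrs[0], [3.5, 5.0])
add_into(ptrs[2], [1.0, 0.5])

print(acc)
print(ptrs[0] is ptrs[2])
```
[4.5, 5.5]
True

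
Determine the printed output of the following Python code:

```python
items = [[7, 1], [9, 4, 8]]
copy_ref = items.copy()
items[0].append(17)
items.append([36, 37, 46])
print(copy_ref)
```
[[7, 1, 17], [9, 4, 8]]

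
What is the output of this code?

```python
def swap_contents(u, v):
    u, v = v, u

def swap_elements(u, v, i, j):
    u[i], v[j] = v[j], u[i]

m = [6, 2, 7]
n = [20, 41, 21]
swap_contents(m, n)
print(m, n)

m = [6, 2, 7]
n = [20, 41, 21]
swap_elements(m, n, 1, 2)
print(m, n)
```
[6, 2, 7] [20, 41, 21]
[6, 21, 7] [20, 41, 2]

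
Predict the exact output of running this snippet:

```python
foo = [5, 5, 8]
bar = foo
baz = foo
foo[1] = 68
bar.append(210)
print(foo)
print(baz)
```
[5, 68, 8, 210]
[5, 68, 8, 210]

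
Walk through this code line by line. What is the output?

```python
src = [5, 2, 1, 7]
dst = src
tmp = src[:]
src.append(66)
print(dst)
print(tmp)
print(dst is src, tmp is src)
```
[5, 2, 1, 7, 66]
[5, 2, 1, 7]
True False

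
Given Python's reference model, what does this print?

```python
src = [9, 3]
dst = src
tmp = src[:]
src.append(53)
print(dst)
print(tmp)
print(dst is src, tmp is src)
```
[9, 3, 53]
[9, 3]
True False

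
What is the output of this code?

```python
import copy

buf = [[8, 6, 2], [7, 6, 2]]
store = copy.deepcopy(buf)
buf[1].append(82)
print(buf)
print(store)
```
[[8, 6, 2], [7, 6, 2, 82]]
[[8, 6, 2], [7, 6, 2]]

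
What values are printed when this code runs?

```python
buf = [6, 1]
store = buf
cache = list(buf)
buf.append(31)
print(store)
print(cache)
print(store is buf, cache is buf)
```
[6, 1, 31]
[6, 1]
True False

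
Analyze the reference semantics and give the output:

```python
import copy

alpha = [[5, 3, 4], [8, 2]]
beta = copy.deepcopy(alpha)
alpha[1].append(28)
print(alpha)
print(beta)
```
[[5, 3, 4], [8, 2, 28]]
[[5, 3, 4], [8, 2]]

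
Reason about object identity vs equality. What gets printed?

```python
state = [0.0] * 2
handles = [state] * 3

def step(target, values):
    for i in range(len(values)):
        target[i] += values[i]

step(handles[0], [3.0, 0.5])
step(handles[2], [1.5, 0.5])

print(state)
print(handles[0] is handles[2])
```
[4.5, 1.0]
True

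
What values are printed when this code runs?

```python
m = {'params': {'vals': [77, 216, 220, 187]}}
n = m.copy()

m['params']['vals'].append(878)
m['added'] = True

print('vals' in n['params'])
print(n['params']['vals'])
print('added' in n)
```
True
[77, 216, 220, 187, 878]
False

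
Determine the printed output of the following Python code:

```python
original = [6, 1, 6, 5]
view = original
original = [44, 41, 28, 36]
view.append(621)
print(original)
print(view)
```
[44, 41, 28, 36]
[6, 1, 6, 5, 621]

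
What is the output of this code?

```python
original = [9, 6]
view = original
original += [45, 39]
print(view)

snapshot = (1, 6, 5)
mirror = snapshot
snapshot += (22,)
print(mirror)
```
[9, 6, 45, 39]
(1, 6, 5)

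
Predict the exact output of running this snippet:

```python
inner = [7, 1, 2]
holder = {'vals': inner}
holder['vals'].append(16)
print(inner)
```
[7, 1, 2, 16]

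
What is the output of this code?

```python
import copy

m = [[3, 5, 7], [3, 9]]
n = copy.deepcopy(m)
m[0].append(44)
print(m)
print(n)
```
[[3, 5, 7, 44], [3, 9]]
[[3, 5, 7], [3, 9]]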